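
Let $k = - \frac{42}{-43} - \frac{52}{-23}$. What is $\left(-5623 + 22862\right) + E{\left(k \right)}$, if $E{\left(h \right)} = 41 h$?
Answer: $\frac{17180653}{989} \approx 17372.0$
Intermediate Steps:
$k = \frac{3202}{989}$ ($k = \left(-42\right) \left(- \frac{1}{43}\right) - - \frac{52}{23} = \frac{42}{43} + \frac{52}{23} = \frac{3202}{989} \approx 3.2376$)
$\left(-5623 + 22862\right) + E{\left(k \right)} = \left(-5623 + 22862\right) + 41 \cdot \frac{3202}{989} = 17239 + \frac{131282}{989} = \frac{17180653}{989}$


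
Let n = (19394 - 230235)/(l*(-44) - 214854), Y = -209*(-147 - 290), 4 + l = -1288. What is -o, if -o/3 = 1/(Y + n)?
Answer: 158006/4810457613 ≈ 3.2846e-5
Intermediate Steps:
l = -1292 (l = -4 - 1288 = -1292)
Y = 91333 (Y = -209*(-437) = 91333)
n = 210841/158006 (n = (19394 - 230235)/(-1292*(-44) - 214854) = -210841/(56848 - 214854) = -210841/(-158006) = -210841*(-1/158006) = 210841/158006 ≈ 1.3344)
o = -158006/4810457613 (o = -3/(91333 + 210841/158006) = -3/14431372839/158006 = -3*158006/14431372839 = -158006/4810457613 ≈ -3.2846e-5)
-o = -1*(-158006/4810457613) = 158006/4810457613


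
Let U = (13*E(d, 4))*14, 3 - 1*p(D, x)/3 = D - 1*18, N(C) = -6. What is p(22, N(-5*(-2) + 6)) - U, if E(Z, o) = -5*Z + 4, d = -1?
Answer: -1641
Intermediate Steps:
E(Z, o) = 4 - 5*Z
p(D, x) = 63 - 3*D (p(D, x) = 9 - 3*(D - 1*18) = 9 - 3*(D - 18) = 9 - 3*(-18 + D) = 9 + (54 - 3*D) = 63 - 3*D)
U = 1638 (U = (13*(4 - 5*(-1)))*14 = (13*(4 + 5))*14 = (13*9)*14 = 117*14 = 1638)
p(22, N(-5*(-2) + 6)) - U = (63 - 3*22) - 1*1638 = (63 - 66) - 1638 = -3 - 1638 = -1641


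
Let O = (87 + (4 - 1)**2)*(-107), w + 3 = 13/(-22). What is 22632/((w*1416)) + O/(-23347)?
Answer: -436479070/108820367 ≈ -4.0110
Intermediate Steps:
w = -79/22 (w = -3 + 13/(-22) = -3 + 13*(-1/22) = -3 - 13/22 = -79/22 ≈ -3.5909)
O = -10272 (O = (87 + 3**2)*(-107) = (87 + 9)*(-107) = 96*(-107) = -10272)
22632/((w*1416)) + O/(-23347) = 22632/((-79/22*1416)) - 10272/(-23347) = 22632/(-55932/11) - 10272*(-1/23347) = 22632*(-11/55932) + 10272/23347 = -20746/4661 + 10272/23347 = -436479070/108820367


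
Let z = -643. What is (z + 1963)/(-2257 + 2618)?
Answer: 1320/361 ≈ 3.6565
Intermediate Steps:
(z + 1963)/(-2257 + 2618) = (-643 + 1963)/(-2257 + 2618) = 1320/361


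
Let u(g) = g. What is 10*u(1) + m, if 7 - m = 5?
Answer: 12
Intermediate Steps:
m = 2 (m = 7 - 1*5 = 7 - 5 = 2)
10*u(1) + m = 10*1 + 2 = 10 + 2 = 12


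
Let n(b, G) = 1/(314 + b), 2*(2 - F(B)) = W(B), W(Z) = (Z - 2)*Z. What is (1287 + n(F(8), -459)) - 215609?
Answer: -62582023/292 ≈ -2.1432e+5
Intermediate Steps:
W(Z) = Z*(-2 + Z) (W(Z) = (-2 + Z)*Z = Z*(-2 + Z))
F(B) = 2 - B*(-2 + B)/2
(1287 + n(F(8), -459)) - 215609 = (1287 + 1/(314 + (2 - ½*8*(-2 + 8)))) - 215609 = (1287 + 1/(314 + (2 - ½*8*6))) - 215609 = (1287 + 1/(314 + (2 - 24))) - 215609 = (1287 + 1/(314 - 22)) - 215609 = (1287 + 1/292) - 215609 = 375805/292 - 215609 = -62582023/292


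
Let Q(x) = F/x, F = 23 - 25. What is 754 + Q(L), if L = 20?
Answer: 7539/10 ≈ 753.90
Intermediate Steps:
F = -2
Q(x) = -2/x
754 + Q(L) = 754 - 2/20 = 754 - 2*1/20 = 754 - ⅒ = 7539/10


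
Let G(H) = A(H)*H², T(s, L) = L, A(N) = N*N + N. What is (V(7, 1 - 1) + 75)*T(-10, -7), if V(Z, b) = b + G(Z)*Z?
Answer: -134981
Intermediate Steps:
A(N) = N + N² (A(N) = N² + N = N + N²)
G(H) = H³*(1 + H) (G(H) = (H*(1 + H))*H² = H³*(1 + H))
V(Z, b) = b + Z⁴*(1 + Z) (V(Z, b) = b + (Z³*(1 + Z))*Z = b + Z⁴*(1 + Z))
(V(7, 1 - 1) + 75)*T(-10, -7) = (((1 - 1) + 7⁴*(1 + 7)) + 75)*(-7) = ((0 + 2401*8) + 75)*(-7) = ((0 + 19208) + 75)*(-7) = (19208 + 75)*(-7) = 19283*(-7) = -134981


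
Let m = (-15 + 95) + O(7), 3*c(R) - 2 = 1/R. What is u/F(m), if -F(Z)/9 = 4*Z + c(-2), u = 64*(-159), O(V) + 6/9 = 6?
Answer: 6784/2051 ≈ 3.3077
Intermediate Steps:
O(V) = 16/3 (O(V) = -2/3 + 6 = 16/3)
c(R) = 2/3 + 1/(3*R)
u = -10176
m = 256/3 (m = (-15 + 95) + 16/3 = 80 + 16/3 = 256/3 ≈ 85.333)
F(Z) = -9/2 - 36*Z (F(Z) = -9*(4*Z + (1/3)*(1 + 2*(-2))/(-2)) = -9*(4*Z + (1/3)*(-1/2)*(1 - 4)) = -9*(4*Z + (1/3)*(-1/2)*(-3)) = -9*(4*Z + 1/2) = -9*(1/2 + 4*Z) = -9/2 - 36*Z)
u/F(m) = -10176/(-9/2 - 36*256/3) = -10176/(-9/2 - 3072) = -10176/(-6153/2) = -10176*(-2/6153) = 6784/2051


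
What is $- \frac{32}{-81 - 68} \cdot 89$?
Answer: $\frac{2848}{149} \approx 19.114$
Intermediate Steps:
$- \frac{32}{-81 - 68} \cdot 89 = - \frac{32}{-149} \cdot 89 = \left(-32\right) \left(- \frac{1}{149}\right) 89 = \frac{32}{149} \cdot 89 = \frac{2848}{149}$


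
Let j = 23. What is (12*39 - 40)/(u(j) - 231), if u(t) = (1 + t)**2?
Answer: 428/345 ≈ 1.2406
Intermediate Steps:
(12*39 - 40)/(u(j) - 231) = (12*39 - 40)/((1 + 23)**2 - 231) = (468 - 40)/(24**2 - 231) = 428/(576 - 231) = 428/345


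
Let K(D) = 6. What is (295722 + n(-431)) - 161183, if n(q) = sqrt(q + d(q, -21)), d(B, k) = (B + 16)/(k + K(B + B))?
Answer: 134539 + 11*I*sqrt(30)/3 ≈ 1.3454e+5 + 20.083*I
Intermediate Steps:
d(B, k) = (16 + B)/(6 + k) (d(B, k) = (B + 16)/(k + 6) = (16 + B)/(6 + k))
n(q) = sqrt(-16/15 + 14*q/15) (n(q) = sqrt(q + (16 + q)/(6 - 21)) = sqrt(q + (16 + q)/(-15)) = sqrt(q - (16 + q)/15) = sqrt(q + (-16/15 - q/15)) = sqrt(-16/15 + 14*q/15))
(295722 + n(-431)) - 161183 = (295722 + sqrt(-240 + 210*(-431))/15) - 161183 = (295722 + sqrt(-240 - 90510)/15) - 161183 = (295722 + sqrt(-90750)/15) - 161183 = (295722 + (55*I*sqrt(30))/15) - 161183 = (295722 + 11*I*sqrt(30)/3) - 161183 = 134539 + 11*I*sqrt(30)/3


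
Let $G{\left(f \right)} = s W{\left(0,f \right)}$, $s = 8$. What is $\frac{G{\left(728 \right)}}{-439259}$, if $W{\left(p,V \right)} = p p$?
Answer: $0$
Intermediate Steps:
$W{\left(p,V \right)} = p^{2}$
$G{\left(f \right)} = 0$ ($G{\left(f \right)} = 8 \cdot 0^{2} = 8 \cdot 0 = 0$)
$\frac{G{\left(728 \right)}}{-439259} = \frac{0}{-439259} = 0 \left(- \frac{1}{439259}\right) = 0$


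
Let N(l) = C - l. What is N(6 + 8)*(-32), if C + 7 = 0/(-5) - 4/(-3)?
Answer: 1888/3 ≈ 629.33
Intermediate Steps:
C = -17/3 (C = -7 + (0/(-5) - 4/(-3)) = -7 + (0*(-⅕) - 4*(-⅓)) = -7 + (0 + 4/3) = -7 + 4/3 = -17/3 ≈ -5.6667)
N(l) = -17/3 - l
N(6 + 8)*(-32) = (-17/3 - (6 + 8))*(-32) = (-17/3 - 1*14)*(-32) = (-17/3 - 14)*(-32) = -59/3*(-32) = 1888/3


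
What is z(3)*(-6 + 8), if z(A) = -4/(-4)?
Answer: 2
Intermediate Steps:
z(A) = 1 (z(A) = -4*(-¼) = 1)
z(3)*(-6 + 8) = 1*(-6 + 8) = 1*2 = 2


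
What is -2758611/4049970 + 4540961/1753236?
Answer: 2259043284329/1183425533820 ≈ 1.9089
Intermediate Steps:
-2758611/4049970 + 4540961/1753236 = -2758611*1/4049970 + 4540961*(1/1753236) = -919537/1349990 + 4540961/1753236 = 2259043284329/1183425533820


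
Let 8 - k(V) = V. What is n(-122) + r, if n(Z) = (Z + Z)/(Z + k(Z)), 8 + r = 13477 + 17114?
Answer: 61105/2 ≈ 30553.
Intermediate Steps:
k(V) = 8 - V
r = 30583 (r = -8 + (13477 + 17114) = -8 + 30591 = 30583)
n(Z) = Z/4 (n(Z) = (Z + Z)/(Z + (8 - Z)) = (2*Z)/8 = (2*Z)*(⅛) = Z/4)
n(-122) + r = (¼)*(-122) + 30583 = -61/2 + 30583 = 61105/2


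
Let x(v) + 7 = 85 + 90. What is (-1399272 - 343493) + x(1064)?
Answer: -1742597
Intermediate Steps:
x(v) = 168 (x(v) = -7 + (85 + 90) = -7 + 175 = 168)
(-1399272 - 343493) + x(1064) = (-1399272 - 343493) + 168 = -1742765 + 168 = -1742597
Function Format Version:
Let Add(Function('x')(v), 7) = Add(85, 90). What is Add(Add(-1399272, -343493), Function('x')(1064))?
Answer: -1742597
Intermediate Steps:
Function('x')(v) = 168 (Function('x')(v) = Add(-7, Add(85, 90)) = Add(-7, 175) = 168)
Add(Add(-1399272, -343493), Function('x')(1064)) = Add(Add(-1399272, -343493), 168) = Add(-1742765, 168) = -1742597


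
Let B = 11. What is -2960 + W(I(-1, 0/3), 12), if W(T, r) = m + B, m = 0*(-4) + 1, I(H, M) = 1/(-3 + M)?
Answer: -2948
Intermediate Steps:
m = 1 (m = 0 + 1 = 1)
W(T, r) = 12 (W(T, r) = 1 + 11 = 12)
-2960 + W(I(-1, 0/3), 12) = -2960 + 12 = -2948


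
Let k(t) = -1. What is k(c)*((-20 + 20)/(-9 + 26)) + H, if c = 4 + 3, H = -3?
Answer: -3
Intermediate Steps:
c = 7
k(c)*((-20 + 20)/(-9 + 26)) + H = -(-20 + 20)/(-9 + 26) - 3 = -0/17 - 3 = -1*0 - 3 = 0 - 3 = -3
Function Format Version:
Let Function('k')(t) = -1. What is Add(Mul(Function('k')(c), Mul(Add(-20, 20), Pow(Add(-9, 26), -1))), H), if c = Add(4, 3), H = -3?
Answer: -3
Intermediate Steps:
c = 7
Add(Mul(Function('k')(c), Mul(Add(-20, 20), Pow(Add(-9, 26), -1))), H) = Add(Mul(-1, Mul(Add(-20, 20), Pow(Add(-9, 26), -1))), -3) = Add(Mul(-1, Mul(0, Pow(17, -1))), -3) = Add(Mul(-1, Mul(0, Rational(1, 17))), -3) = Add(Mul(-1, 0), -3) = Add(0, -3) = -3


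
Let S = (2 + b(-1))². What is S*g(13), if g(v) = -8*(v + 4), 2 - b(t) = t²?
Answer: -1224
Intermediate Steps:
b(t) = 2 - t²
g(v) = -32 - 8*v (g(v) = -8*(4 + v) = -32 - 8*v)
S = 9 (S = (2 + (2 - 1*(-1)²))² = (2 + (2 - 1*1))² = (2 + (2 - 1))² = (2 + 1)² = 3² = 9)
S*g(13) = 9*(-32 - 8*13) = 9*(-32 - 104) = 9*(-136) = -1224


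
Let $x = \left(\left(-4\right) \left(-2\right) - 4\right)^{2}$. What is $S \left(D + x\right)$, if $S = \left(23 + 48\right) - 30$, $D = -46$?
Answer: $-1230$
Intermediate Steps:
$S = 41$ ($S = 71 - 30 = 41$)
$x = 16$ ($x = \left(8 - 4\right)^{2} = 4^{2} = 16$)
$S \left(D + x\right) = 41 \left(-46 + 16\right) = 41 \left(-30\right) = -1230$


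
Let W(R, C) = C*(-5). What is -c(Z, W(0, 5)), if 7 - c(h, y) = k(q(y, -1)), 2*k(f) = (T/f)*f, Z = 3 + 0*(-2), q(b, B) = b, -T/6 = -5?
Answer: 8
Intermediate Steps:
T = 30 (T = -6*(-5) = 30)
Z = 3 (Z = 3 + 0 = 3)
k(f) = 15 (k(f) = ((30/f)*f)/2 = (½)*30 = 15)
W(R, C) = -5*C
c(h, y) = -8 (c(h, y) = 7 - 1*15 = 7 - 15 = -8)
-c(Z, W(0, 5)) = -1*(-8) = 8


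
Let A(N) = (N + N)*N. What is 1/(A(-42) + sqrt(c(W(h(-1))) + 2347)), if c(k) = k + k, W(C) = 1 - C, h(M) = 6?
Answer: 1176/4148149 - sqrt(2337)/12444447 ≈ 0.00027962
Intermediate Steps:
c(k) = 2*k
A(N) = 2*N**2 (A(N) = (2*N)*N = 2*N**2)
1/(A(-42) + sqrt(c(W(h(-1))) + 2347)) = 1/(2*(-42)**2 + sqrt(2*(1 - 1*6) + 2347)) = 1/(2*1764 + sqrt(2*(1 - 6) + 2347)) = 1/(3528 + sqrt(2*(-5) + 2347)) = 1/(3528 + sqrt(-10 + 2347)) = 1/(3528 + sqrt(2337))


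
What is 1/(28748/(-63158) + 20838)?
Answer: 31579/658028828 ≈ 4.7990e-5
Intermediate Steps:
1/(28748/(-63158) + 20838) = 1/(28748*(-1/63158) + 20838) = 1/(-14374/31579 + 20838) = 1/(658028828/31579) = 31579/658028828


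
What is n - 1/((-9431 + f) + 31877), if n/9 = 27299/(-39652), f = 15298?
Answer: -2318350189/374156272 ≈ -6.1962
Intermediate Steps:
n = -245691/39652 (n = 9*(27299/(-39652)) = 9*(27299*(-1/39652)) = 9*(-27299/39652) = -245691/39652 ≈ -6.1962)
n - 1/((-9431 + f) + 31877) = -245691/39652 - 1/((-9431 + 15298) + 31877) = -245691/39652 - 1/(5867 + 31877) = -245691/39652 - 1/37744 = -2318350189/374156272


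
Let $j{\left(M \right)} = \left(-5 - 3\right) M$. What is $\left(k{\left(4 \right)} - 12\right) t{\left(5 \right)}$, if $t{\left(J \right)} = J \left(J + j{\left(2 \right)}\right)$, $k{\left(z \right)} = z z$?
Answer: $-220$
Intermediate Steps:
$k{\left(z \right)} = z^{2}$
$j{\left(M \right)} = - 8 M$
$t{\left(J \right)} = J \left(-16 + J\right)$ ($t{\left(J \right)} = J \left(J - 16\right) = J \left(-16 + J\right)$)
$\left(k{\left(4 \right)} - 12\right) t{\left(5 \right)} = \left(4^{2} - 12\right) 5 \left(-16 + 5\right) = \left(16 - 12\right) 5 \left(-11\right) = 4 \left(-55\right) = -220$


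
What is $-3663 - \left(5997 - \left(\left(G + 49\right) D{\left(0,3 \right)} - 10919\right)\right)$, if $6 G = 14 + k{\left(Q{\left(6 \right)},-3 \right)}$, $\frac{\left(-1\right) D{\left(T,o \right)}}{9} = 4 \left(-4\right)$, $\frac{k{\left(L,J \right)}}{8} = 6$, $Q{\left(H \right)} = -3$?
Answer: $-12035$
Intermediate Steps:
$k{\left(L,J \right)} = 48$ ($k{\left(L,J \right)} = 8 \cdot 6 = 48$)
$D{\left(T,o \right)} = 144$ ($D{\left(T,o \right)} = - 9 \cdot 4 \left(-4\right) = \left(-9\right) \left(-16\right) = 144$)
$G = \frac{31}{3}$ ($G = \frac{14 + 48}{6} = \frac{1}{6} \cdot 62 = \frac{31}{3} \approx 10.333$)
$-3663 - \left(5997 - \left(\left(G + 49\right) D{\left(0,3 \right)} - 10919\right)\right) = -3663 - \left(5997 - \left(\left(\frac{31}{3} + 49\right) 144 - 10919\right)\right) = -3663 - \left(5997 - \left(\frac{178}{3} \cdot 144 - 10919\right)\right) = -3663 - \left(5997 - \left(8544 - 10919\right)\right) = -3663 - \left(5997 - -2375\right) = -3663 - \left(5997 + 2375\right) = -3663 - 8372 = -12035$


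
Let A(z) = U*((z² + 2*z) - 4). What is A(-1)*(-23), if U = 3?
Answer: 345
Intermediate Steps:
A(z) = -12 + 3*z² + 6*z (A(z) = 3*((z² + 2*z) - 4) = 3*(-4 + z² + 2*z) = -12 + 3*z² + 6*z)
A(-1)*(-23) = (-12 + 3*(-1)² + 6*(-1))*(-23) = (-12 + 3*1 - 6)*(-23) = (-12 + 3 - 6)*(-23) = -15*(-23) = 345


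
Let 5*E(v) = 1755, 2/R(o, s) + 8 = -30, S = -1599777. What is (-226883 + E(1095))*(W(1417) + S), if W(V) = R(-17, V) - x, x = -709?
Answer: 6882561597876/19 ≈ 3.6224e+11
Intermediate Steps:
R(o, s) = -1/19 (R(o, s) = 2/(-8 - 30) = 2/(-38) = 2*(-1/38) = -1/19)
W(V) = 13470/19 (W(V) = -1/19 - 1*(-709) = -1/19 + 709 = 13470/19)
E(v) = 351 (E(v) = (1/5)*1755 = 351)
(-226883 + E(1095))*(W(1417) + S) = (-226883 + 351)*(13470/19 - 1599777) = -226532*(-30382293/19) = 6882561597876/19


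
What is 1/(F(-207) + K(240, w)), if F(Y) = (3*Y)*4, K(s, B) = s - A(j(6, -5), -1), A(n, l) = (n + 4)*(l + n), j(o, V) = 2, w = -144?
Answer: -1/2250 ≈ -0.00044444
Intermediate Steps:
A(n, l) = (4 + n)*(l + n)
K(s, B) = -6 + s (K(s, B) = s - (2² + 4*(-1) + 4*2 - 1*2) = s - (4 - 4 + 8 - 2) = s - 1*6 = s - 6 = -6 + s)
F(Y) = 12*Y
1/(F(-207) + K(240, w)) = 1/(12*(-207) + (-6 + 240)) = 1/(-2484 + 234) = 1/(-2250) = -1/2250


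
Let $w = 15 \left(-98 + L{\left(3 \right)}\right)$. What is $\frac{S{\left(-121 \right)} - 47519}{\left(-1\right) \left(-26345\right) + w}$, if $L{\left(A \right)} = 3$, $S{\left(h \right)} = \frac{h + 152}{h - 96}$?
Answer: $- \frac{166317}{87220} \approx -1.9069$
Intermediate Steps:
$S{\left(h \right)} = \frac{152 + h}{-96 + h}$
$w = -1425$ ($w = 15 \left(-98 + 3\right) = 15 \left(-95\right) = -1425$)
$\frac{S{\left(-121 \right)} - 47519}{\left(-1\right) \left(-26345\right) + w} = \frac{\frac{152 - 121}{-96 - 121} - 47519}{\left(-1\right) \left(-26345\right) - 1425} = \frac{\frac{1}{-217} \cdot 31 - 47519}{26345 - 1425} = \frac{\left(- \frac{1}{217}\right) 31 - 47519}{24920} = \left(- \frac{1}{7} - 47519\right) \frac{1}{24920} = \left(- \frac{332634}{7}\right) \frac{1}{24920} = - \frac{166317}{87220}$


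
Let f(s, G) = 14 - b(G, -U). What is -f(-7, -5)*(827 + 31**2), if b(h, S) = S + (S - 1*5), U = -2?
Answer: -26820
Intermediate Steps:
b(h, S) = -5 + 2*S (b(h, S) = S + (S - 5) = S + (-5 + S) = -5 + 2*S)
f(s, G) = 15 (f(s, G) = 14 - (-5 + 2*(-1*(-2))) = 14 - (-5 + 2*2) = 14 - (-5 + 4) = 14 - 1*(-1) = 14 + 1 = 15)
-f(-7, -5)*(827 + 31**2) = -15*(827 + 31**2) = -15*(827 + 961) = -15*1788 = -1*26820 = -26820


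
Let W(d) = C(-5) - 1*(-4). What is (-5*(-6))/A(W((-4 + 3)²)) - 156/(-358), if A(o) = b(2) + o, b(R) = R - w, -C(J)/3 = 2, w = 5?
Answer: -996/179 ≈ -5.5642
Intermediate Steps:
C(J) = -6 (C(J) = -3*2 = -6)
b(R) = -5 + R (b(R) = R - 1*5 = R - 5 = -5 + R)
W(d) = -2 (W(d) = -6 - 1*(-4) = -6 + 4 = -2)
A(o) = -3 + o (A(o) = (-5 + 2) + o = -3 + o)
(-5*(-6))/A(W((-4 + 3)²)) - 156/(-358) = (-5*(-6))/(-3 - 2) - 156/(-358) = 30/(-5) - 156*(-1/358) = 30*(-⅕) + 78/179 = -6 + 78/179 = -996/179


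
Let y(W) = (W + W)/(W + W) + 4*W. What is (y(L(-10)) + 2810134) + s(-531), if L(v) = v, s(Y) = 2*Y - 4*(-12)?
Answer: 2809081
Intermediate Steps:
s(Y) = 48 + 2*Y (s(Y) = 2*Y + 48 = 48 + 2*Y)
y(W) = 1 + 4*W (y(W) = (2*W)/((2*W)) + 4*W = (2*W)*(1/(2*W)) + 4*W = 1 + 4*W)
(y(L(-10)) + 2810134) + s(-531) = ((1 + 4*(-10)) + 2810134) + (48 + 2*(-531)) = ((1 - 40) + 2810134) + (48 - 1062) = (-39 + 2810134) - 1014 = 2810095 - 1014 = 2809081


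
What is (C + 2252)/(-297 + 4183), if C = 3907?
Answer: 6159/3886 ≈ 1.5849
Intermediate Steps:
(C + 2252)/(-297 + 4183) = (3907 + 2252)/(-297 + 4183) = 6159/3886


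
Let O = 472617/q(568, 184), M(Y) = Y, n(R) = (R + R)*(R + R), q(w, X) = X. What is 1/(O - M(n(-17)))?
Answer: 184/259913 ≈ 0.00070793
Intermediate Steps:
n(R) = 4*R**2 (n(R) = (2*R)*(2*R) = 4*R**2)
O = 472617/184 ≈ 2568.6
1/(O - M(n(-17))) = 1/(472617/184 - 4*(-17)**2) = 1/(472617/184 - 4*289) = 1/(472617/184 - 1*1156) = 1/(472617/184 - 1156) = 1/(259913/184) = 184/259913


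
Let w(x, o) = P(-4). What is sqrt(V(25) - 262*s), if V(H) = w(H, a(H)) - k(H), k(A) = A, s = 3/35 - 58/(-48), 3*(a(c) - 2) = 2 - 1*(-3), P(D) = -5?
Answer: 23*I*sqrt(30765)/210 ≈ 19.21*I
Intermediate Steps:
a(c) = 11/3 (a(c) = 2 + (2 - 1*(-3))/3 = 2 + (2 + 3)/3 = 2 + (1/3)*5 = 2 + 5/3 = 11/3)
w(x, o) = -5
s = 1087/840 (s = 3*(1/35) - 58*(-1/48) = 3/35 + 29/24 = 1087/840 ≈ 1.2940)
V(H) = -5 - H
sqrt(V(25) - 262*s) = sqrt((-5 - 1*25) - 262*1087/840) = sqrt((-5 - 25) - 142397/420) = sqrt(-30 - 142397/420) = sqrt(-154997/420) = 23*I*sqrt(30765)/210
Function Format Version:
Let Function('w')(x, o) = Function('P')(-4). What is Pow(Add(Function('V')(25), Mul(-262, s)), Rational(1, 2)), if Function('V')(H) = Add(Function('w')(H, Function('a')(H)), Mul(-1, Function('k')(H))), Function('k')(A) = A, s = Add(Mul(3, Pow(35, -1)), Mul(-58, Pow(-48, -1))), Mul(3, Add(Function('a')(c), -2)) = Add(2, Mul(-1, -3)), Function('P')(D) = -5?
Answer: Mul(Rational(23, 210), I, Pow(30765, Rational(1, 2))) ≈ Mul(19.210, I)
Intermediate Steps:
Function('a')(c) = Rational(11, 3) (Function('a')(c) = Add(2, Mul(Rational(1, 3), Add(2, Mul(-1, -3)))) = Add(2, Mul(Rational(1, 3), Add(2, 3))) = Add(2, Mul(Rational(1, 3), 5)) = Add(2, Rational(5, 3)) = Rational(11, 3))
Function('w')(x, o) = -5
s = Rational(1087, 840) (s = Add(Mul(3, Rational(1, 35)), Mul(-58, Rational(-1, 48))) = Add(Rational(3, 35), Rational(29, 24)) = Rational(1087, 840) ≈ 1.2940)
Function('V')(H) = Add(-5, Mul(-1, H))
Pow(Add(Function('V')(25), Mul(-262, s)), Rational(1, 2)) = Pow(Add(Add(-5, Mul(-1, 25)), Mul(-262, Rational(1087, 840))), Rational(1, 2)) = Pow(Add(Add(-5, -25), Rational(-142397, 420)), Rational(1, 2)) = Pow(Add(-30, Rational(-142397, 420)), Rational(1, 2)) = Pow(Rational(-154997, 420), Rational(1, 2)) = Mul(Rational(23, 210), I, Pow(30765, Rational(1, 2)))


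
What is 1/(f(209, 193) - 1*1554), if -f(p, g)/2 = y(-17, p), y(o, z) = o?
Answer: -1/1520 ≈ -0.00065789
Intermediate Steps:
f(p, g) = 34 (f(p, g) = -2*(-17) = 34)
1/(f(209, 193) - 1*1554) = 1/(34 - 1*1554) = 1/(34 - 1554) = 1/(-1520) = -1/1520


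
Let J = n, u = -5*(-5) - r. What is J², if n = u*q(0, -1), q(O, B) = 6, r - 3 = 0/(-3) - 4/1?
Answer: 24336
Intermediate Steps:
r = -1 (r = 3 + (0/(-3) - 4/1) = 3 + (0*(-⅓) - 4*1) = 3 + (0 - 4) = 3 - 4 = -1)
u = 26 (u = -5*(-5) - 1*(-1) = 25 + 1 = 26)
n = 156 (n = 26*6 = 156)
J = 156
J² = 156² = 24336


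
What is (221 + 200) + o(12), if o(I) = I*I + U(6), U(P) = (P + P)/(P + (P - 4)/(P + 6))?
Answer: 20977/37 ≈ 566.95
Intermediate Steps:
U(P) = 2*P/(P + (-4 + P)/(6 + P)) (U(P) = (2*P)/(P + (-4 + P)/(6 + P)) = 2*P/(P + (-4 + P)/(6 + P)))
o(I) = 72/37 + I² (o(I) = I*I + 2*6*(6 + 6)/(-4 + 6² + 7*6) = I² + 2*6*12/(-4 + 36 + 42) = I² + 2*6*12/74 = I² + 2*6*(1/74)*12 = I² + 72/37 = 72/37 + I²)
(221 + 200) + o(12) = (221 + 200) + (72/37 + 12²) = 421 + (72/37 + 144) = 421 + 5400/37 = 20977/37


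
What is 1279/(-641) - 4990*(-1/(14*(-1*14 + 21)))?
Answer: 1536624/31409 ≈ 48.923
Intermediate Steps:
1279/(-641) - 4990*(-1/(14*(-1*14 + 21))) = 1279*(-1/641) - 4990*(-1/(14*(-14 + 21))) = -1279/641 - 4990/((-14*7)) = -1279/641 - 4990/(-98) = -1279/641 - 4990*(-1/98) = -1279/641 + 2495/49 = 1536624/31409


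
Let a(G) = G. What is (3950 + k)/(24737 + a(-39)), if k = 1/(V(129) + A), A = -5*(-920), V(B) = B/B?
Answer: 18173951/113635498 ≈ 0.15993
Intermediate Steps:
V(B) = 1
A = 4600
k = 1/4601 (k = 1/(1 + 4600) = 1/4601 ≈ 0.00021734)
(3950 + k)/(24737 + a(-39)) = (3950 + 1/4601)/(24737 - 39) = (18173951/4601)/24698 = (18173951/4601)*(1/24698) = 18173951/113635498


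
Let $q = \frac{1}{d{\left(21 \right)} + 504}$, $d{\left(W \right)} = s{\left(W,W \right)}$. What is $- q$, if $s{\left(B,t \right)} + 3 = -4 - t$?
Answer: $- \frac{1}{476} \approx -0.0021008$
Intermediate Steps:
$s{\left(B,t \right)} = -7 - t$ ($s{\left(B,t \right)} = -3 - \left(4 + t\right) = -7 - t$)
$d{\left(W \right)} = -7 - W$
$q = \frac{1}{476}$ ($q = \frac{1}{\left(-7 - 21\right) + 504} = \frac{1}{-28 + 504} = \frac{1}{476} \approx 0.0021008$)
$- q = \left(-1\right) \frac{1}{476} = - \frac{1}{476}$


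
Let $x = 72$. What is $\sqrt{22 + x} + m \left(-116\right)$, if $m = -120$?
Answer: $13920 + \sqrt{94} \approx 13930.0$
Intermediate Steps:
$\sqrt{22 + x} + m \left(-116\right) = \sqrt{22 + 72} - -13920 = \sqrt{94} + 13920 = 13920 + \sqrt{94}$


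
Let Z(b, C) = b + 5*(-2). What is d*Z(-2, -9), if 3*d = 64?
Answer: -256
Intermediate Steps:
d = 64/3 (d = (⅓)*64 = 64/3 ≈ 21.333)
Z(b, C) = -10 + b (Z(b, C) = b - 10 = -10 + b)
d*Z(-2, -9) = 64*(-10 - 2)/3 = (64/3)*(-12) = -256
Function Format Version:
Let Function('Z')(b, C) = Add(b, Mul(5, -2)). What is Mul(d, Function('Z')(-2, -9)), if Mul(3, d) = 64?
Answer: -256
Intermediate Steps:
d = Rational(64, 3) (d = Mul(Rational(1, 3), 64) = Rational(64, 3) ≈ 21.333)
Function('Z')(b, C) = Add(-10, b) (Function('Z')(b, C) = Add(b, -10) = Add(-10, b))
Mul(d, Function('Z')(-2, -9)) = Mul(Rational(64, 3), Add(-10, -2)) = Mul(Rational(64, 3), -12) = -256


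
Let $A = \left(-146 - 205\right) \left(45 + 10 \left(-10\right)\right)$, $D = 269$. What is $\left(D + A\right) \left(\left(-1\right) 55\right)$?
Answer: $-1076570$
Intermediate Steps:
$A = 19305$ ($A = - 351 \left(45 - 100\right) = \left(-351\right) \left(-55\right) = 19305$)
$\left(D + A\right) \left(\left(-1\right) 55\right) = \left(269 + 19305\right) \left(\left(-1\right) 55\right) = 19574 \left(-55\right) = -1076570$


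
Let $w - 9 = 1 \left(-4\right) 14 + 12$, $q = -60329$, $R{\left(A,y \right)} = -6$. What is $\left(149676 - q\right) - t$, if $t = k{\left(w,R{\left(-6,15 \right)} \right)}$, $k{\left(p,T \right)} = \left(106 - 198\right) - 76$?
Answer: $210173$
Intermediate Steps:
$w = -35$ ($w = 9 + \left(1 \left(-4\right) 14 + 12\right) = 9 + \left(\left(-4\right) 14 + 12\right) = 9 + \left(-56 + 12\right) = 9 - 44 = -35$)
$k{\left(p,T \right)} = -168$ ($k{\left(p,T \right)} = -92 - 76 = -168$)
$t = -168$
$\left(149676 - q\right) - t = \left(149676 - -60329\right) - -168 = \left(149676 + 60329\right) + 168 = 210005 + 168 = 210173$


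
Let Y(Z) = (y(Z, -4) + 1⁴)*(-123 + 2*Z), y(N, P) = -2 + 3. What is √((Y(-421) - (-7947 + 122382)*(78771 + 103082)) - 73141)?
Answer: I*√20810423126 ≈ 1.4426e+5*I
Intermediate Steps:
y(N, P) = 1
Y(Z) = -246 + 4*Z (Y(Z) = (1 + 1⁴)*(-123 + 2*Z) = (1 + 1)*(-123 + 2*Z) = 2*(-123 + 2*Z) = -246 + 4*Z)
√((Y(-421) - (-7947 + 122382)*(78771 + 103082)) - 73141) = √(((-246 + 4*(-421)) - (-7947 + 122382)*(78771 + 103082)) - 73141) = √(((-246 - 1684) - 114435*181853) - 73141) = √((-1930 - 1*20810348055) - 73141) = √((-1930 - 20810348055) - 73141) = √(-20810349985 - 73141) = √(-20810423126) = I*√20810423126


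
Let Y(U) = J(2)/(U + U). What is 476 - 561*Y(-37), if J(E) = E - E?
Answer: 476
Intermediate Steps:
J(E) = 0
Y(U) = 0 (Y(U) = 0/(U + U) = 0/((2*U)) = 0*(1/(2*U)) = 0)
476 - 561*Y(-37) = 476 - 561*0 = 476 + 0 = 476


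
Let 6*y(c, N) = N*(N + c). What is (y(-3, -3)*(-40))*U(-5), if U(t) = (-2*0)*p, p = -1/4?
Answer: 0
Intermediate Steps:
y(c, N) = N*(N + c)/6 (y(c, N) = (N*(N + c))/6 = N*(N + c)/6)
p = -¼ (p = -1*¼ = -¼ ≈ -0.25000)
U(t) = 0 (U(t) = -2*0*(-¼) = 0*(-¼) = 0)
(y(-3, -3)*(-40))*U(-5) = (((⅙)*(-3)*(-3 - 3))*(-40))*0 = (((⅙)*(-3)*(-6))*(-40))*0 = (3*(-40))*0 = -120*0 = 0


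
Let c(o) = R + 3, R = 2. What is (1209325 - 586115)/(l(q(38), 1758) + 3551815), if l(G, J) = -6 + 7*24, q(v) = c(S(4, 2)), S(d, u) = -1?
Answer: 623210/3551977 ≈ 0.17545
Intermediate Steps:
c(o) = 5 (c(o) = 2 + 3 = 5)
q(v) = 5
l(G, J) = 162 (l(G, J) = -6 + 168 = 162)
(1209325 - 586115)/(l(q(38), 1758) + 3551815) = (1209325 - 586115)/(162 + 3551815) = 623210/3551977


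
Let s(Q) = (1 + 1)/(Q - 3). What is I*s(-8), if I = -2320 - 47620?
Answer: 9080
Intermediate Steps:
s(Q) = 2/(-3 + Q)
I = -49940
I*s(-8) = -99880/(-3 - 8) = -99880/(-11) = -99880*(-1)/11 = -49940*(-2/11) = 9080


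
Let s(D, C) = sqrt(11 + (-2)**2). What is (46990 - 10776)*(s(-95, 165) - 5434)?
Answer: -196786876 + 36214*sqrt(15) ≈ -1.9665e+8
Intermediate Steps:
s(D, C) = sqrt(15) (s(D, C) = sqrt(11 + 4) = sqrt(15))
(46990 - 10776)*(s(-95, 165) - 5434) = (46990 - 10776)*(sqrt(15) - 5434) = 36214*(-5434 + sqrt(15)) = -196786876 + 36214*sqrt(15)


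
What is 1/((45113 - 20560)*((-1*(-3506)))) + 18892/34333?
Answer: 1626276631989/2955481390394 ≈ 0.55026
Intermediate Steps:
1/((45113 - 20560)*((-1*(-3506)))) + 18892/34333 = 1/(24553*3506) + 18892*(1/34333) = (1/24553)*(1/3506) + 18892/34333 = 1/86082818 + 18892/34333 = 1626276631989/2955481390394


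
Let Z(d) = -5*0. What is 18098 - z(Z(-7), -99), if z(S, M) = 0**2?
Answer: 18098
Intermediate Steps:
Z(d) = 0
z(S, M) = 0
18098 - z(Z(-7), -99) = 18098 - 1*0 = 18098 + 0 = 18098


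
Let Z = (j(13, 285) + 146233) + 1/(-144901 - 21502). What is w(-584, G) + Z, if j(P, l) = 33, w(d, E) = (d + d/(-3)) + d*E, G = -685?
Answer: 272526513247/499209 ≈ 5.4592e+5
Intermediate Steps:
w(d, E) = 2*d/3 + E*d (w(d, E) = (d + d*(-⅓)) + E*d = (d - d/3) + E*d = 2*d/3 + E*d)
Z = 24339101197/166403 (Z = (33 + 146233) + 1/(-144901 - 21502) = 146266 + 1/(-166403) = 146266 - 1/166403 = 24339101197/166403 ≈ 1.4627e+5)
w(-584, G) + Z = (⅓)*(-584)*(2 + 3*(-685)) + 24339101197/166403 = (⅓)*(-584)*(2 - 2055) + 24339101197/166403 = (⅓)*(-584)*(-2053) + 24339101197/166403 = 1198952/3 + 24339101197/166403 = 272526513247/499209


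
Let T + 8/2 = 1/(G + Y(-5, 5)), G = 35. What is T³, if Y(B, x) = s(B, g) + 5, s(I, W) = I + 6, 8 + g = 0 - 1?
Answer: -4330747/68921 ≈ -62.836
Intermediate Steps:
g = -9 (g = -8 + (0 - 1) = -8 - 1 = -9)
s(I, W) = 6 + I
Y(B, x) = 11 + B (Y(B, x) = (6 + B) + 5 = 11 + B)
T = -163/41 (T = -4 + 1/(35 + (11 - 5)) = -4 + 1/(35 + 6) = -4 + 1/41 = -163/41 ≈ -3.9756)
T³ = (-163/41)³ = -4330747/68921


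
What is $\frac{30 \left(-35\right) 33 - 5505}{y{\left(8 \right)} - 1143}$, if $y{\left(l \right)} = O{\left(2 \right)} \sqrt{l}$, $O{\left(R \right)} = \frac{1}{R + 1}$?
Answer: $\frac{413074485}{11758033} + \frac{240930 \sqrt{2}}{11758033} \approx 35.16$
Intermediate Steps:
$O{\left(R \right)} = \frac{1}{1 + R}$
$y{\left(l \right)} = \frac{\sqrt{l}}{3}$ ($y{\left(l \right)} = \frac{\sqrt{l}}{1 + 2} = \frac{\sqrt{l}}{3}$)
$\frac{30 \left(-35\right) 33 - 5505}{y{\left(8 \right)} - 1143} = \frac{30 \left(-35\right) 33 - 5505}{\frac{\sqrt{8}}{3} - 1143} = \frac{\left(-1050\right) 33 - 5505}{\frac{2 \sqrt{2}}{3} - 1143} = \frac{-34650 - 5505}{\frac{2 \sqrt{2}}{3} - 1143} = - \frac{40155}{-1143 + \frac{2 \sqrt{2}}{3}}$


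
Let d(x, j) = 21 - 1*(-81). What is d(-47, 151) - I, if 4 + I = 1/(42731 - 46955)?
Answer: 447745/4224 ≈ 106.00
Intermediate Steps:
I = -16897/4224 (I = -4 + 1/(42731 - 46955) = -4 + 1/(-4224) = -4 - 1/4224 = -16897/4224 ≈ -4.0002)
d(x, j) = 102 (d(x, j) = 21 + 81 = 102)
d(-47, 151) - I = 102 - 1*(-16897/4224) = 102 + 16897/4224 = 447745/4224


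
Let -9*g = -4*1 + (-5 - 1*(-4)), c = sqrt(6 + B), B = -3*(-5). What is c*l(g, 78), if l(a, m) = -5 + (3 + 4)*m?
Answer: 541*sqrt(21) ≈ 2479.2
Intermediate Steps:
B = 15
c = sqrt(21) (c = sqrt(6 + 15) = sqrt(21) ≈ 4.5826)
g = 5/9 (g = -(-4*1 + (-5 - 1*(-4)))/9 = -(-4 + (-5 + 4))/9 = -(-4 - 1)/9 = -1/9*(-5) = 5/9 ≈ 0.55556)
l(a, m) = -5 + 7*m
c*l(g, 78) = sqrt(21)*(-5 + 7*78) = sqrt(21)*(-5 + 546) = sqrt(21)*541 = 541*sqrt(21)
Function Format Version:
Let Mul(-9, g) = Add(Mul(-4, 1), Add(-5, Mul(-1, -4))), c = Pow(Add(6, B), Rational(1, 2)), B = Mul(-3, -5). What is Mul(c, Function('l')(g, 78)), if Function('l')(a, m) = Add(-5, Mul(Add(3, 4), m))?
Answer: Mul(541, Pow(21, Rational(1, 2))) ≈ 2479.2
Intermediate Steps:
B = 15
c = Pow(21, Rational(1, 2)) (c = Pow(Add(6, 15), Rational(1, 2)) = Pow(21, Rational(1, 2)) ≈ 4.5826)
g = Rational(5, 9) (g = Mul(Rational(-1, 9), Add(Mul(-4, 1), Add(-5, Mul(-1, -4)))) = Mul(Rational(-1, 9), Add(-4, Add(-5, 4))) = Mul(Rational(-1, 9), Add(-4, -1)) = Mul(Rational(-1, 9), -5) = Rational(5, 9) ≈ 0.55556)
Function('l')(a, m) = Add(-5, Mul(7, m))
Mul(c, Function('l')(g, 78)) = Mul(Pow(21, Rational(1, 2)), Add(-5, Mul(7, 78))) = Mul(Pow(21, Rational(1, 2)), Add(-5, 546)) = Mul(Pow(21, Rational(1, 2)), 541) = Mul(541, Pow(21, Rational(1, 2)))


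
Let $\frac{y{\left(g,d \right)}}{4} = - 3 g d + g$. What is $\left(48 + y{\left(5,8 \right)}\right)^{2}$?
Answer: $169744$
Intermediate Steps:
$y{\left(g,d \right)} = 4 g - 12 d g$ ($y{\left(g,d \right)} = 4 \left(- 3 g d + g\right) = 4 \left(- 3 d g + g\right) = 4 \left(g - 3 d g\right) = 4 g - 12 d g$)
$\left(48 + y{\left(5,8 \right)}\right)^{2} = \left(48 + 4 \cdot 5 \left(1 - 24\right)\right)^{2} = \left(48 + 4 \cdot 5 \left(-23\right)\right)^{2} = \left(48 - 460\right)^{2} = \left(-412\right)^{2} = 169744$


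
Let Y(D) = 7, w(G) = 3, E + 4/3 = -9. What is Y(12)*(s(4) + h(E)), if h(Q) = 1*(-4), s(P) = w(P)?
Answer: -7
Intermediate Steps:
E = -31/3 (E = -4/3 - 9 = -31/3 ≈ -10.333)
s(P) = 3
h(Q) = -4
Y(12)*(s(4) + h(E)) = 7*(3 - 4) = 7*(-1) = -7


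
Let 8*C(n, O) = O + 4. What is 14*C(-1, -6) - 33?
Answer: -73/2 ≈ -36.500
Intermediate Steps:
C(n, O) = 1/2 + O/8 (C(n, O) = (O + 4)/8 = (4 + O)/8 = 1/2 + O/8)
14*C(-1, -6) - 33 = 14*(1/2 + (1/8)*(-6)) - 33 = 14*(1/2 - 3/4) - 33 = 14*(-1/4) - 33 = -7/2 - 33 = -73/2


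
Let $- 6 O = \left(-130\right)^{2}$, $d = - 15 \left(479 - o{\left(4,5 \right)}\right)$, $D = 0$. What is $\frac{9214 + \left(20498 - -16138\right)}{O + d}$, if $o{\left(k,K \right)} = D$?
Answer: $- \frac{27510}{6001} \approx -4.5842$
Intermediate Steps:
$o{\left(k,K \right)} = 0$
$d = -7185$ ($d = - 15 \left(479 - 0\right) = - 15 \left(479 + 0\right) = \left(-15\right) 479 = -7185$)
$O = - \frac{8450}{3}$ ($O = - \frac{\left(-130\right)^{2}}{6} = \left(- \frac{1}{6}\right) 16900 = - \frac{8450}{3} \approx -2816.7$)
$\frac{9214 + \left(20498 - -16138\right)}{O + d} = \frac{9214 + \left(20498 - -16138\right)}{- \frac{8450}{3} - 7185} = \frac{9214 + \left(20498 + 16138\right)}{- \frac{30005}{3}} = \left(9214 + 36636\right) \left(- \frac{3}{30005}\right) = 45850 \left(- \frac{3}{30005}\right) = - \frac{27510}{6001}$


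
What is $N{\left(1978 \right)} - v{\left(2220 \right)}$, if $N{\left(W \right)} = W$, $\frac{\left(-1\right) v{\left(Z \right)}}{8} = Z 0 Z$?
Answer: $1978$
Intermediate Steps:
$v{\left(Z \right)} = 0$ ($v{\left(Z \right)} = - 8 Z 0 Z = - 8 \cdot 0 Z = \left(-8\right) 0 = 0$)
$N{\left(1978 \right)} - v{\left(2220 \right)} = 1978 - 0 = 1978 + 0 = 1978$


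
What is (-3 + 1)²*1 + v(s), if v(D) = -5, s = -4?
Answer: -1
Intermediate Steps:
(-3 + 1)²*1 + v(s) = (-3 + 1)²*1 - 5 = (-2)²*1 - 5 = 4*1 - 5 = 4 - 5 = -1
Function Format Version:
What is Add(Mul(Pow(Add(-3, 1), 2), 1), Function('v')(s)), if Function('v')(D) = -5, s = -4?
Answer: -1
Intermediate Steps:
Add(Mul(Pow(Add(-3, 1), 2), 1), Function('v')(s)) = Add(Mul(Pow(Add(-3, 1), 2), 1), -5) = Add(Mul(Pow(-2, 2), 1), -5) = Add(Mul(4, 1), -5) = Add(4, -5) = -1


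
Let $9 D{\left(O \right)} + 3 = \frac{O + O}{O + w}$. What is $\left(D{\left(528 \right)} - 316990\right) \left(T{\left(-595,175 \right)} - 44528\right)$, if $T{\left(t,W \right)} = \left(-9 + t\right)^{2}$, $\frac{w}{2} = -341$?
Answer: $- \frac{2132097322144}{21} \approx -1.0153 \cdot 10^{11}$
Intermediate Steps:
$w = -682$ ($w = 2 \left(-341\right) = -682$)
$D{\left(O \right)} = - \frac{1}{3} + \frac{2 O}{9 \left(-682 + O\right)}$ ($D{\left(O \right)} = - \frac{1}{3} + \frac{\left(O + O\right) \frac{1}{O - 682}}{9} = - \frac{1}{3} + \frac{2 O \frac{1}{-682 + O}}{9} = - \frac{1}{3} + \frac{2 O}{9 \left(-682 + O\right)}$)
$\left(D{\left(528 \right)} - 316990\right) \left(T{\left(-595,175 \right)} - 44528\right) = \left(\frac{2046 - 528}{9 \left(-682 + 528\right)} - 316990\right) \left(\left(-9 - 595\right)^{2} - 44528\right) = \left(\frac{2046 - 528}{9 \left(-154\right)} - 316990\right) \left(\left(-604\right)^{2} - 44528\right) = \left(\frac{1}{9} \left(- \frac{1}{154}\right) 1518 - 316990\right) \left(364816 - 44528\right) = \left(- \frac{23}{21} - 316990\right) 320288 = \left(- \frac{6656813}{21}\right) 320288 = - \frac{2132097322144}{21}$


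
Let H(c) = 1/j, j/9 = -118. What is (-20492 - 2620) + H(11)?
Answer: -24544945/1062 ≈ -23112.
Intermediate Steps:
j = -1062 (j = 9*(-118) = -1062)
H(c) = -1/1062 (H(c) = 1/(-1062) = -1/1062)
(-20492 - 2620) + H(11) = (-20492 - 2620) - 1/1062 = -23112 - 1/1062 = -24544945/1062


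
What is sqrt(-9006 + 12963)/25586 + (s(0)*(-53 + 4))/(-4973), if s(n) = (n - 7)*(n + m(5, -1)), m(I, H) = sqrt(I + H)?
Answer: -686/4973 + sqrt(3957)/25586 ≈ -0.13549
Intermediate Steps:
m(I, H) = sqrt(H + I)
s(n) = (-7 + n)*(2 + n) (s(n) = (n - 7)*(n + sqrt(-1 + 5)) = (-7 + n)*(n + sqrt(4)) = (-7 + n)*(n + 2) = (-7 + n)*(2 + n))
sqrt(-9006 + 12963)/25586 + (s(0)*(-53 + 4))/(-4973) = sqrt(-9006 + 12963)/25586 + ((-14 + 0**2 - 5*0)*(-53 + 4))/(-4973) = sqrt(3957)*(1/25586) + ((-14 + 0 + 0)*(-49))*(-1/4973) = sqrt(3957)/25586 - 14*(-49)*(-1/4973) = sqrt(3957)/25586 + 686*(-1/4973) = sqrt(3957)/25586 - 686/4973 = -686/4973 + sqrt(3957)/25586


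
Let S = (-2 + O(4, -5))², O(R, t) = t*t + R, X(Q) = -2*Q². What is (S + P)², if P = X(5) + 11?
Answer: 476100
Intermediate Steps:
O(R, t) = R + t² (O(R, t) = t² + R = R + t²)
P = -39 (P = -2*5² + 11 = -2*25 + 11 = -50 + 11 = -39)
S = 729 (S = (-2 + (4 + (-5)²))² = (-2 + (4 + 25))² = (-2 + 29)² = 27² = 729)
(S + P)² = (729 - 39)² = 690² = 476100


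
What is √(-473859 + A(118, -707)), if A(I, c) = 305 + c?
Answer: I*√474261 ≈ 688.67*I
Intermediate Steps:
√(-473859 + A(118, -707)) = √(-473859 + (305 - 707)) = √(-473859 - 402) = √(-474261) = I*√474261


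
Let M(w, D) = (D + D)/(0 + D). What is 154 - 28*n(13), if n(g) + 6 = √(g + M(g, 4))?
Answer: 322 - 28*√15 ≈ 213.56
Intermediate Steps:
M(w, D) = 2 (M(w, D) = (2*D)/D = 2)
n(g) = -6 + √(2 + g) (n(g) = -6 + √(g + 2) = -6 + √(2 + g))
154 - 28*n(13) = 154 - 28*(-6 + √(2 + 13)) = 154 - 28*(-6 + √15) = 154 + (168 - 28*√15) = 322 - 28*√15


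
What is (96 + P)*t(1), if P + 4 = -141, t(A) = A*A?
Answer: -49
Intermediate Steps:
t(A) = A**2
P = -145 (P = -4 - 141 = -145)
(96 + P)*t(1) = (96 - 145)*1**2 = -49*1 = -49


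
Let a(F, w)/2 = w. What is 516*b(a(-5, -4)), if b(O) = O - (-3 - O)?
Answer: -6708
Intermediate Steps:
a(F, w) = 2*w
b(O) = 3 + 2*O (b(O) = O + (3 + O) = 3 + 2*O)
516*b(a(-5, -4)) = 516*(3 + 2*(2*(-4))) = 516*(3 + 2*(-8)) = 516*(3 - 16) = 516*(-13) = -6708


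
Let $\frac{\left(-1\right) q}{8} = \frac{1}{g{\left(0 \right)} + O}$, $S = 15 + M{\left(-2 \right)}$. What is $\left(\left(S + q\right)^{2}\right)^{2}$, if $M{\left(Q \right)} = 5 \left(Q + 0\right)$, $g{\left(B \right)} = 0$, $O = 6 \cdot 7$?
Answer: $\frac{104060401}{194481} \approx 535.07$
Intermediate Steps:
$O = 42$
$M{\left(Q \right)} = 5 Q$
$S = 5$ ($S = 15 + 5 \left(-2\right) = 15 - 10 = 5$)
$q = - \frac{4}{21}$ ($q = - \frac{8}{0 + 42} = - \frac{8}{42} = \left(-8\right) \frac{1}{42} = - \frac{4}{21} \approx -0.19048$)
$\left(\left(S + q\right)^{2}\right)^{2} = \left(\left(5 - \frac{4}{21}\right)^{2}\right)^{2} = \left(\left(\frac{101}{21}\right)^{2}\right)^{2} = \left(\frac{10201}{441}\right)^{2} = \frac{104060401}{194481}$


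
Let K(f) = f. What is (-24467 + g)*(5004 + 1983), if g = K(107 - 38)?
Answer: -170468826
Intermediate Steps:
g = 69 (g = 107 - 38 = 69)
(-24467 + g)*(5004 + 1983) = (-24467 + 69)*(5004 + 1983) = -24398*6987 = -170468826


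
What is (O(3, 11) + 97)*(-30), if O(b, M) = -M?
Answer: -2580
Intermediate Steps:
(O(3, 11) + 97)*(-30) = (-1*11 + 97)*(-30) = (-11 + 97)*(-30) = 86*(-30) = -2580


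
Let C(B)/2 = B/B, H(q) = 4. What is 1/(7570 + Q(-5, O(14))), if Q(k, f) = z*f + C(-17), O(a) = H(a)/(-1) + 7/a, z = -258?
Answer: 1/8475 ≈ 0.00011799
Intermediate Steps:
C(B) = 2 (C(B) = 2*(B/B) = 2*1 = 2)
O(a) = -4 + 7/a (O(a) = 4/(-1) + 7/a = 4*(-1) + 7/a = -4 + 7/a)
Q(k, f) = 2 - 258*f (Q(k, f) = -258*f + 2 = 2 - 258*f)
1/(7570 + Q(-5, O(14))) = 1/(7570 + (2 - 258*(-4 + 7/14))) = 1/(7570 + (2 - 258*(-4 + 7*(1/14)))) = 1/(7570 + (2 - 258*(-4 + 1/2))) = 1/(7570 + (2 - 258*(-7/2))) = 1/(7570 + (2 + 903)) = 1/(7570 + 905) = 1/8475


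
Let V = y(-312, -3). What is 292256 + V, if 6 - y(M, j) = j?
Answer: 292265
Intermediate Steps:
y(M, j) = 6 - j
V = 9 (V = 6 - 1*(-3) = 6 + 3 = 9)
292256 + V = 292256 + 9 = 292265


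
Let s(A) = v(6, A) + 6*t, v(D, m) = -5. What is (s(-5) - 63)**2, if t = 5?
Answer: 1444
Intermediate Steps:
s(A) = 25 (s(A) = -5 + 6*5 = -5 + 30 = 25)
(s(-5) - 63)**2 = (25 - 63)**2 = (-38)**2 = 1444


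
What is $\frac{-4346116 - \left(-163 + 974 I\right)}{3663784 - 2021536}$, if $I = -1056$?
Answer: $- \frac{122867}{60824} \approx -2.02$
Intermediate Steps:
$\frac{-4346116 - \left(-163 + 974 I\right)}{3663784 - 2021536} = \frac{-4346116 + \left(\left(-974\right) \left(-1056\right) + 163\right)}{3663784 - 2021536} = \frac{-4346116 + \left(1028544 + 163\right)}{1642248} = \left(-4346116 + 1028707\right) \frac{1}{1642248} = \left(-3317409\right) \frac{1}{1642248} = - \frac{122867}{60824}$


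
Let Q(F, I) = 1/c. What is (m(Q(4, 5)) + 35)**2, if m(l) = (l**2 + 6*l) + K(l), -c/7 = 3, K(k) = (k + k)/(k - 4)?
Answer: 1695808181824/1405125225 ≈ 1206.9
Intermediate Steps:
K(k) = 2*k/(-4 + k) (K(k) = (2*k)/(-4 + k) = 2*k/(-4 + k))
c = -21 (c = -7*3 = -21)
Q(F, I) = -1/21 (Q(F, I) = 1/(-21) = -1/21)
m(l) = l**2 + 6*l + 2*l/(-4 + l) (m(l) = (l**2 + 6*l) + 2*l/(-4 + l) = l**2 + 6*l + 2*l/(-4 + l))
(m(Q(4, 5)) + 35)**2 = (-(2 + (-4 - 1/21)*(6 - 1/21))/(21*(-4 - 1/21)) + 35)**2 = (-(2 - 85/21*125/21)/(21*(-85/21)) + 35)**2 = (-1/21*(-21/85)*(2 - 10625/441) + 35)**2 = (-1/21*(-21/85)*(-9743/441) + 35)**2 = (-9743/37485 + 35)**2 = (1302232/37485)**2 = 1695808181824/1405125225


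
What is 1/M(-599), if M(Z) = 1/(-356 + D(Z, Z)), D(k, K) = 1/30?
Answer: -10679/30 ≈ -355.97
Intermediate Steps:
D(k, K) = 1/30
M(Z) = -30/10679 (M(Z) = 1/(-356 + 1/30) = 1/(-10679/30) = -30/10679)
1/M(-599) = 1/(-30/10679) = -10679/30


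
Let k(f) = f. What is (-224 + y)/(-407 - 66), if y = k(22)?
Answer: 202/473 ≈ 0.42706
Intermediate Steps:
y = 22
(-224 + y)/(-407 - 66) = (-224 + 22)/(-407 - 66) = -202/(-473) = -202*(-1/473) = 202/473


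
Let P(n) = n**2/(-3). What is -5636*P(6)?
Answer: 67632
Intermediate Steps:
P(n) = -n**2/3
-5636*P(6) = -(-5636)*6**2/3 = -(-5636)*36/3 = -5636*(-12) = 67632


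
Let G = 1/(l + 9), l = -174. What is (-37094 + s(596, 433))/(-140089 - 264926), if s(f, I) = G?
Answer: 6120511/66827475 ≈ 0.091587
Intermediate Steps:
G = -1/165 (G = 1/(-174 + 9) = 1/(-165) = -1/165 ≈ -0.0060606)
s(f, I) = -1/165
(-37094 + s(596, 433))/(-140089 - 264926) = (-37094 - 1/165)/(-140089 - 264926) = -6120511/165/(-405015) = -6120511/165*(-1/405015) = 6120511/66827475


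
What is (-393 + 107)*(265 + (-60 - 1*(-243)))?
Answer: -128128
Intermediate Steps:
(-393 + 107)*(265 + (-60 - 1*(-243))) = -286*(265 + (-60 + 243)) = -286*(265 + 183) = -286*448 = -128128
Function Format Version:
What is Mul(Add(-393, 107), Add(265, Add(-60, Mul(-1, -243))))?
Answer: -128128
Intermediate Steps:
Mul(Add(-393, 107), Add(265, Add(-60, Mul(-1, -243)))) = Mul(-286, Add(265, Add(-60, 243))) = Mul(-286, Add(265, 183)) = Mul(-286, 448) = -128128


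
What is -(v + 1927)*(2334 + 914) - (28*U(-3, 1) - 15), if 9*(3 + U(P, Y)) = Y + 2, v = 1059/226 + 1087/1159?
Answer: -2466267932669/392901 ≈ -6.2771e+6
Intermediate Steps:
v = 1473043/261934 (v = 1059*(1/226) + 1087*(1/1159) = 1059/226 + 1087/1159 = 1473043/261934 ≈ 5.6237)
U(P, Y) = -25/9 + Y/9 (U(P, Y) = -3 + (Y + 2)/9 = -3 + (2 + Y)/9 = -3 + (2/9 + Y/9) = -25/9 + Y/9)
-(v + 1927)*(2334 + 914) - (28*U(-3, 1) - 15) = -(1473043/261934 + 1927)*(2334 + 914) - (28*(-25/9 + (1/9)*1) - 15) = -506219861*3248/261934 - (28*(-25/9 + 1/9) - 15) = -1*822101054264/130967 - (28*(-8/3) - 15) = -822101054264/130967 - (-224/3 - 15) = -822101054264/130967 - 1*(-269/3) = -822101054264/130967 + 269/3 = -2466267932669/392901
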